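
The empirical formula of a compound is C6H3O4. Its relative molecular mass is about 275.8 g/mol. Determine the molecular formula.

C12H6O8

Empirical-formula mass = 139.08 g/mol
n = 275.8 / 139.08 = 1.98 ≈ 2
Molecular formula = (C6H3O4)2 = C12H6O8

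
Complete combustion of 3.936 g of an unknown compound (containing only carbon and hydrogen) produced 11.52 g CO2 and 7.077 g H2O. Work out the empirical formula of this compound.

CH3

mol C = 11.52 / 44.01 = 0.2618; mass C = 0.2618 × 12.01 = 3.144 g
mol H = 2 × (7.077 / 18.02) = 0.7855; mass H = 0.7855 × 1.008 = 0.7917 g
Divide by the smallest (0.2618 mol C): C 1.000, H 3.001
Ratio ≈ 1:3, so the empirical formula is CH3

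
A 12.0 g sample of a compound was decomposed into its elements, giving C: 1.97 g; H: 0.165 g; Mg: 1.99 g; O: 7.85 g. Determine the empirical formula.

n(C) = 1.97/12.01 = 0.164, n(H) = 0.165/1.008 = 0.1637, n(Mg) = 1.99/24.31 = 0.08186, n(O) = 7.85/16.00 = 0.4906
Smallest is Mg at 0.08186 mol; normalising gives C 2.004, H 2.000, Mg 1.000, O 5.994
≈ 2:2:1:6 → C2H2MgO6

C2H2MgO6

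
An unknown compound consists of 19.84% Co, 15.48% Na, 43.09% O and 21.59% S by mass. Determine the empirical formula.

CoNa2O8S2

Assume 100 g: 19.84 g Co, 15.48 g Na, 43.09 g O, 21.59 g S.
Co: 19.84 g ÷ 58.93 g/mol = 0.3367 mol
Na: 15.48 g ÷ 22.99 g/mol = 0.6733 mol
O: 43.09 g ÷ 16.00 g/mol = 2.693 mol
S: 21.59 g ÷ 32.07 g/mol = 0.6732 mol
Smallest is Co at 0.3367 mol; normalising gives Co 1.000, Na 2.000, O 7.999, S 2.000
→ CoNa2O8S2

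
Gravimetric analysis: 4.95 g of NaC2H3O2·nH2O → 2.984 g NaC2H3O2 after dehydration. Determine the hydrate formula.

NaC2H3O2·3H2O

Mass of water lost = 4.95 − 2.984 = 1.966 g → 1.966 / 18.02 = 0.1091 mol H2O
Molar mass of NaC2H3O2 = 82.03 g/mol → mol NaC2H3O2 = 2.984 / 82.03 = 0.03638
n = 0.1091 / 0.03638 = 3.00 ≈ 3 → NaC2H3O2·3H2O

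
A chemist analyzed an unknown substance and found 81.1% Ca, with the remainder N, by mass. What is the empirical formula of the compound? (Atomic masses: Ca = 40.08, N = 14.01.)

Ca3N2

Assume 100 g: 81.1 g Ca, 18.9 g N.
n(Ca) = 81.1/40.08 = 2.023, n(N) = 18.9/14.01 = 1.349
Ratios (÷ 1.349): Ca 1.500, N 1.000
×2: Ca 3.00, N 2.00 → Ca3N2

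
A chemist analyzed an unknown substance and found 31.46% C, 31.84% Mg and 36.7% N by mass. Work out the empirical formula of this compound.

C2MgN2

Assume 100 g: 31.46 g C, 31.84 g Mg, 36.7 g N.
n(C) = 31.46/12.01 = 2.619, n(Mg) = 31.84/24.31 = 1.31, n(N) = 36.7/14.01 = 2.62
Smallest is Mg at 1.31 mol; normalising gives C 2.000, Mg 1.000, N 2.000
Ratio ≈ 2:1:2, so the empirical formula is C2MgN2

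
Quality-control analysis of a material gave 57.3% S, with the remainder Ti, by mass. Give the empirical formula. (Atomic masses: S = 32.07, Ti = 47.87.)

S2Ti

Assume 100 g: 57.3 g S, 42.7 g Ti.
S: 57.3 g ÷ 32.07 g/mol = 1.787 mol
Ti: 42.7 g ÷ 47.87 g/mol = 0.892 mol
Ratios (÷ 0.892): S 2.003, Ti 1.000
≈ 2:1 → S2Ti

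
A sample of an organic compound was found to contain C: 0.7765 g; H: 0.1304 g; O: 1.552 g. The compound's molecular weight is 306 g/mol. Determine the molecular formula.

Moles — C: 0.7765 / 12.01 = 0.06465 mol; H: 0.1304 / 1.008 = 0.1294 mol; O: 1.552 / 16.00 = 0.097 mol
Smallest is C at 0.06465 mol; normalising gives C 1.000, H 2.001, O 1.500
Multiply by 2: C 2.00, H 4.00, O 3.00 → C2H4O3
Empirical-formula mass = 76.05 g/mol
n = 306 / 76.05 = 4.02 ≈ 4
Molecular formula = (C2H4O3)×4 = C8H16O12

C8H16O12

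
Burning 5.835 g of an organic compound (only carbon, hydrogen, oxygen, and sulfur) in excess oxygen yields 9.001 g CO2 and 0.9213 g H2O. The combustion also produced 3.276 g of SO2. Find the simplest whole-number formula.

mol C = 9.001 / 44.01 = 0.2045; mass C = 0.2045 × 12.01 = 2.456 g
mol H = 2 × (0.9213 / 18.02) = 0.1023; mass H = 0.1023 × 1.008 = 0.1031 g
mol S = 3.276 / 64.07 = 0.05113; mass S = 1.640 g
mass O = 5.835 − (4.199) = 1.636 g → mol O = 0.1022
Smallest is S at 0.05113 mol; normalising gives C 4.000, H 2.000, O 2.000, S 1.000
→ C4H2O2S

C4H2O2S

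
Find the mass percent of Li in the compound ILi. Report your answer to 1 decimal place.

Molar mass = 1(126.90) + 1(6.94) = 133.840 g/mol
Mass of Li per mole = 1 × 6.94 = 6.940 g
% Li = 6.940 / 133.840 × 100 = 5.2%

5.2%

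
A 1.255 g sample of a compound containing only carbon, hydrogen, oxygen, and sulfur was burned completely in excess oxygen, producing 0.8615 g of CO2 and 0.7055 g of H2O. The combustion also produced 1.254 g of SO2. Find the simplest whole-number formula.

mol C = 0.8615 / 44.01 = 0.01958; mass C = 0.01958 × 12.01 = 0.2351 g
mol H = 2 × (0.7055 / 18.02) = 0.07830; mass H = 0.07830 × 1.008 = 0.07893 g
mol S = 1.254 / 64.07 = 0.01957; mass S = 0.6277 g
mass O = 1.255 − (0.9417) = 0.3133 g → mol O = 0.01958
Smallest is S at 0.01957 mol; normalising gives C 1.000, H 4.001, O 1.000, S 1.000
≈ 1:4:1:1 → CH4OS

CH4OS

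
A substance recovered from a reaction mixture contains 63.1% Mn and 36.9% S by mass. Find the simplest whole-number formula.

Assume 100 g: 63.1 g Mn, 36.9 g S.
n(Mn) = 63.1/54.94 = 1.149, n(S) = 36.9/32.07 = 1.151
Smallest is Mn at 1.149 mol; normalising gives Mn 1.000, S 1.002
Ratio ≈ 1:1, so the empirical formula is MnS

MnS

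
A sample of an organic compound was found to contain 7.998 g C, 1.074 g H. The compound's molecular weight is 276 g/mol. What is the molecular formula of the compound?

C20H32

C: 7.998 g ÷ 12.01 g/mol = 0.6659 mol
H: 1.074 g ÷ 1.008 g/mol = 1.065 mol
Ratios (÷ 0.6659): C 1.000, H 1.600
Multiply by 5: C 5.00, H 8.00 → C5H8
Empirical-formula mass = 68.11 g/mol
n = 276 / 68.11 = 4.05 ≈ 4
Molecular formula = (C5H8)×4 = C20H32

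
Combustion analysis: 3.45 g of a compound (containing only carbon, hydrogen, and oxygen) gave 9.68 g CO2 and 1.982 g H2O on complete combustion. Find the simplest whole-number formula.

C6H6O

mol C = 9.68 / 44.01 = 0.2200; mass C = 0.2200 × 12.01 = 2.642 g
mol H = 2 × (1.982 / 18.02) = 0.2200; mass H = 0.2200 × 1.008 = 0.2217 g
mass O = 3.45 − (2.863) = 0.5867 g → mol O = 0.03667
Ratios (÷ 0.03667): C 5.999, H 5.999, O 1.000
Ratio ≈ 6:6:1, so the empirical formula is C6H6O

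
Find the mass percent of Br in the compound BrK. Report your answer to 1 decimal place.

67.1%

Molar mass = 1(79.90) + 1(39.10) = 119.000 g/mol
Mass of Br per mole = 1 × 79.90 = 79.900 g
% Br = 79.900 / 119.000 × 100 = 67.1%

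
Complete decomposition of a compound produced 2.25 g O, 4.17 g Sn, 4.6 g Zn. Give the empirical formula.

O4SnZn2

Moles — O: 2.25 / 16.00 = 0.1406 mol; Sn: 4.17 / 118.71 = 0.03513 mol; Zn: 4.6 / 65.38 = 0.07036 mol
Divide by the smallest (0.03513 mol Sn): O 4.003, Sn 1.000, Zn 2.003
Ratio ≈ 4:1:2, so the empirical formula is O4SnZn2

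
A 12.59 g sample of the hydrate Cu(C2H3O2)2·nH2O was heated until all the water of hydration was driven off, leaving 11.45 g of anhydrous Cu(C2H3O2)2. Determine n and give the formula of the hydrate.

Cu(C2H3O2)2·H2O

Mass of water lost = 12.59 − 11.45 = 1.14 g → 1.14 / 18.02 = 0.06326 mol H2O
Molar mass of Cu(C2H3O2)2 = 181.64 g/mol → mol Cu(C2H3O2)2 = 11.45 / 181.64 = 0.06304
n = 0.06326 / 0.06304 = 1.00 ≈ 1 → Cu(C2H3O2)2·H2O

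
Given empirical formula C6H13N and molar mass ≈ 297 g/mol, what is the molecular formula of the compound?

Empirical-formula mass = 99.17 g/mol
n = 297 / 99.17 = 2.99 ≈ 3
Molecular formula = (C6H13N)3 = C18H39N3

C18H39N3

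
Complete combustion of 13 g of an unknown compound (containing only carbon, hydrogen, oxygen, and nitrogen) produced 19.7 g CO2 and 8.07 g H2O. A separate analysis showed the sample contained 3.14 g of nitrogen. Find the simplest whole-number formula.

C2H4NO

mol C = 19.7 / 44.01 = 0.4476; mass C = 0.4476 × 12.01 = 5.376 g
mol H = 2 × (8.07 / 18.02) = 0.8957; mass H = 0.8957 × 1.008 = 0.9028 g
mol N = 3.14 / 14.01 = 0.2241
mass O = 13 − (9.419) = 3.581 g → mol O = 0.2238
Smallest is O at 0.2238 mol; normalising gives C 2.000, H 4.002, N 1.001, O 1.000
→ C2H4NO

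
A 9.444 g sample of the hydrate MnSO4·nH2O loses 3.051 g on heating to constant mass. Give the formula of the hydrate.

MnSO4·4H2O

Mass of anhydrous MnSO4 = 9.444 − 3.051 = 6.393 g
mol H2O = 3.051 / 18.02 = 0.1693
Molar mass of MnSO4 = 151.01 g/mol → mol MnSO4 = 6.393 / 151.01 = 0.04233
n = 0.1693 / 0.04233 = 4.00 ≈ 4 → MnSO4·4H2O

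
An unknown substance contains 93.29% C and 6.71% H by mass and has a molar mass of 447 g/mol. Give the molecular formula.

Assume 100 g: 93.29 g C, 6.71 g H.
Moles — C: 93.29 / 12.01 = 7.768 mol; H: 6.71 / 1.008 = 6.657 mol
Divide by the smallest (6.657 mol H): C 1.167, H 1.000
Multiply by 6: C 7.00, H 6.00 → C7H6
Empirical-formula mass = 90.12 g/mol
n = 447 / 90.12 = 4.96 ≈ 5
Molecular formula = (C7H6)×5 = C35H30

C35H30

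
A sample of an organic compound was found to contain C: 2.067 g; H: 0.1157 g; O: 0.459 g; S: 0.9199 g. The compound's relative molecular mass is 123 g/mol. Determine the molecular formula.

C6H4OS

Moles — C: 2.067 / 12.01 = 0.1721 mol; H: 0.1157 / 1.008 = 0.1148 mol; O: 0.459 / 16.00 = 0.02869 mol; S: 0.9199 / 32.07 = 0.02868 mol
Ratios (÷ 0.02868): C 6.000, H 4.002, O 1.000, S 1.000
Ratio ≈ 6:4:1:1, so the empirical formula is C6H4OS
Empirical-formula mass = 124.16 g/mol
n = 123 / 124.16 = 0.99 ≈ 1
Molecular formula = empirical formula = C6H4OS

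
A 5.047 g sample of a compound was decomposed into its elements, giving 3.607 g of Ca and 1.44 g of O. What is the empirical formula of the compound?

n(Ca) = 3.607/40.08 = 0.09, n(O) = 1.44/16.00 = 0.09
Ratios (÷ 0.09): Ca 1.000, O 1.000
≈ 1:1 → CaO

CaO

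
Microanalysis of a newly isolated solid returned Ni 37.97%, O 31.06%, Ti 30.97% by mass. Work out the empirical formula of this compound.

NiO3Ti

Assume 100 g: 37.97 g Ni, 31.06 g O, 30.97 g Ti.
Ni: 37.97 g ÷ 58.69 g/mol = 0.647 mol
O: 31.06 g ÷ 16.00 g/mol = 1.941 mol
Ti: 30.97 g ÷ 47.87 g/mol = 0.647 mol
Divide by the smallest (0.647 mol Ni): Ni 1.000, O 3.001, Ti 1.000
Ratio ≈ 1:3:1, so the empirical formula is NiO3Ti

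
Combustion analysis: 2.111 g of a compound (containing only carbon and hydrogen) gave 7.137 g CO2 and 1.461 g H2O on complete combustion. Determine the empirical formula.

CH

mol C = 7.137 / 44.01 = 0.1622; mass C = 0.1622 × 12.01 = 1.948 g
mol H = 2 × (1.461 / 18.02) = 0.1622; mass H = 0.1622 × 1.008 = 0.1635 g
Ratios (÷ 0.1622): C 1.000, H 1.000
Ratio ≈ 1:1, so the empirical formula is CH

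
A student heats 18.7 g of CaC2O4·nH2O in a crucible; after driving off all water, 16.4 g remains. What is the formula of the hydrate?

CaC2O4·H2O

Mass of water lost = 18.7 − 16.4 = 2.3 g → 2.3 / 18.02 = 0.1276 mol H2O
Molar mass of CaC2O4 = 128.10 g/mol → mol CaC2O4 = 16.4 / 128.10 = 0.128
n = 0.1276 / 0.128 = 1.00 ≈ 1 → CaC2O4·H2O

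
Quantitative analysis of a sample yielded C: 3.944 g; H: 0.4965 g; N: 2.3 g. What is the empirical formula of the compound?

C2H3N

C: 3.944 g ÷ 12.01 g/mol = 0.3284 mol
H: 0.4965 g ÷ 1.008 g/mol = 0.4926 mol
N: 2.3 g ÷ 14.01 g/mol = 0.1642 mol
Smallest is N at 0.1642 mol; normalising gives C 2.000, H 3.000, N 1.000
Ratio ≈ 2:3:1, so the empirical formula is C2H3N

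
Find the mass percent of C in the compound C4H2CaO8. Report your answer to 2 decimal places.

22.02%

Molar mass = 4(12.01) + 2(1.008) + 1(40.08) + 8(16.00) = 218.136 g/mol
Mass of C per mole = 4 × 12.01 = 48.040 g
% C = 48.040 / 218.136 × 100 = 22.02%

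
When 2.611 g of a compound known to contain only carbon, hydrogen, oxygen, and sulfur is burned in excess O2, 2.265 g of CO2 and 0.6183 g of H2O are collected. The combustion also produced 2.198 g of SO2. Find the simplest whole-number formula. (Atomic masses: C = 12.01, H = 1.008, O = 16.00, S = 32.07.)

mol C = 2.265 / 44.01 = 0.05147; mass C = 0.05147 × 12.01 = 0.6181 g
mol H = 2 × (0.6183 / 18.02) = 0.06862; mass H = 0.06862 × 1.008 = 0.06917 g
mol S = 2.198 / 64.07 = 0.03431; mass S = 1.100 g
mass O = 2.611 − (1.787) = 0.8235 g → mol O = 0.05147
Smallest is S at 0.03431 mol; normalising gives C 1.500, H 2.000, O 1.500, S 1.000
Scaling by 2: C 3.00, H 4.00, O 3.00, S 2.00 → C3H4O3S2

C3H4O3S2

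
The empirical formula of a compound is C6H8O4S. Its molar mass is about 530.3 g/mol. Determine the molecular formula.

C18H24O12S3

Empirical-formula mass = 176.19 g/mol
n = 530.3 / 176.19 = 3.01 ≈ 3
Molecular formula = (C6H8O4S)3 = C18H24O12S3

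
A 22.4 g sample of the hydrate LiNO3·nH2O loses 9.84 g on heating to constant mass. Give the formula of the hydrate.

Mass of anhydrous LiNO3 = 22.4 − 9.84 = 12.56 g
mol H2O = 9.84 / 18.02 = 0.5461
Molar mass of LiNO3 = 68.95 g/mol → mol LiNO3 = 12.56 / 68.95 = 0.1822
n = 0.5461 / 0.1822 = 3.00 ≈ 3 → LiNO3·3H2O

LiNO3·3H2O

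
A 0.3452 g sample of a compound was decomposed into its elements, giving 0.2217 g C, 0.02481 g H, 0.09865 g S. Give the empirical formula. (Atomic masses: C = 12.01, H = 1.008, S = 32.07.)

C6H8S

n(C) = 0.2217/12.01 = 0.01846, n(H) = 0.02481/1.008 = 0.02461, n(S) = 0.09865/32.07 = 0.003076
Divide by the smallest (0.003076 mol S): C 6.001, H 8.001, S 1.000
Ratio ≈ 6:8:1, so the empirical formula is C6H8S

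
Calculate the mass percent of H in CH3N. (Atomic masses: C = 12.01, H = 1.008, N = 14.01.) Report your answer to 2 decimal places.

Molar mass = 1(12.01) + 3(1.008) + 1(14.01) = 29.044 g/mol
Mass of H per mole = 3 × 1.008 = 3.024 g
% H = 3.024 / 29.044 × 100 = 10.41%

10.41%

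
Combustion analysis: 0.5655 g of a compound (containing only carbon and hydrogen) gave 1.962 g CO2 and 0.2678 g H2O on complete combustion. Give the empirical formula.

mol C = 1.962 / 44.01 = 0.04458; mass C = 0.04458 × 12.01 = 0.5354 g
mol H = 2 × (0.2678 / 18.02) = 0.02972; mass H = 0.02972 × 1.008 = 0.02996 g
Ratios (÷ 0.02972): C 1.500, H 1.000
Multiply by 2: C 3.00, H 2.00 → C3H2

C3H2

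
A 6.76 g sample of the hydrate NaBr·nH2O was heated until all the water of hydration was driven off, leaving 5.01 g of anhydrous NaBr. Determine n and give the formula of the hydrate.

NaBr·2H2O

Mass of water lost = 6.76 − 5.01 = 1.75 g → 1.75 / 18.02 = 0.09711 mol H2O
Molar mass of NaBr = 102.89 g/mol → mol NaBr = 5.01 / 102.89 = 0.04869
n = 0.09711 / 0.04869 = 1.99 ≈ 2 → NaBr·2H2O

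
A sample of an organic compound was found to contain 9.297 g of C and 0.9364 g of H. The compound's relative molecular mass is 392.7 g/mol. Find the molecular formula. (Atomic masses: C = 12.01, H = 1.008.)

C30H36

Moles — C: 9.297 / 12.01 = 0.7741 mol; H: 0.9364 / 1.008 = 0.929 mol
Ratios (÷ 0.7741): C 1.000, H 1.200
Scaling by 5: C 5.00, H 6.00 → C5H6
Empirical-formula mass = 66.10 g/mol
n = 392.7 / 66.10 = 5.94 ≈ 6
Molecular formula = (C5H6)×6 = C30H36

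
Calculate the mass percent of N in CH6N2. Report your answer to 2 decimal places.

Molar mass = 1(12.01) + 6(1.008) + 2(14.01) = 46.078 g/mol
Mass of N per mole = 2 × 14.01 = 28.020 g
% N = 28.020 / 46.078 × 100 = 60.81%

60.81%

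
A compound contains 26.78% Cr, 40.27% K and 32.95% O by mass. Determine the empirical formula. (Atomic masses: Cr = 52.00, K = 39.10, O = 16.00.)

Assume 100 g: 26.78 g Cr, 40.27 g K, 32.95 g O.
n(Cr) = 26.78/52.00 = 0.515, n(K) = 40.27/39.10 = 1.03, n(O) = 32.95/16.00 = 2.059
Divide by the smallest (0.515 mol Cr): Cr 1.000, K 2.000, O 3.999
≈ 1:2:4 → CrK2O4

CrK2O4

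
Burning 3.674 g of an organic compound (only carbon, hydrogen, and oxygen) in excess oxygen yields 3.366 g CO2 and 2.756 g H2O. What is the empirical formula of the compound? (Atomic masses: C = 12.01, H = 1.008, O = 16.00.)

CH4O2

mol C = 3.366 / 44.01 = 0.07648; mass C = 0.07648 × 12.01 = 0.9186 g
mol H = 2 × (2.756 / 18.02) = 0.3059; mass H = 0.3059 × 1.008 = 0.3083 g
mass O = 3.674 − (1.227) = 2.447 g → mol O = 0.1529
Ratios (÷ 0.07648): C 1.000, H 3.999, O 2.000
Ratio ≈ 1:4:2, so the empirical formula is CH4O2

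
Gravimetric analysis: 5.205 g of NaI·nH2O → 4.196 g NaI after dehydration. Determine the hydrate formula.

NaI·2H2O

Mass of water lost = 5.205 − 4.196 = 1.009 g → 1.009 / 18.02 = 0.05599 mol H2O
Molar mass of NaI = 149.89 g/mol → mol NaI = 4.196 / 149.89 = 0.02799
n = 0.05599 / 0.02799 = 2.00 ≈ 2 → NaI·2H2O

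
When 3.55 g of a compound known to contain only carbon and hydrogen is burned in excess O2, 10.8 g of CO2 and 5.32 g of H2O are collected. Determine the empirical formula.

mol C = 10.8 / 44.01 = 0.2454; mass C = 0.2454 × 12.01 = 2.947 g
mol H = 2 × (5.32 / 18.02) = 0.5905; mass H = 0.5905 × 1.008 = 0.5952 g
Ratios (÷ 0.2454): C 1.000, H 2.406
×5: C 5.00, H 12.03 → C5H12

C5H12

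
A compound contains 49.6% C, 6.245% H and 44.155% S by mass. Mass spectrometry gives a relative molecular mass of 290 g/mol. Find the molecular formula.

Assume 100 g: 49.6 g C, 6.245 g H, 44.155 g S.
C: 49.6 g ÷ 12.01 g/mol = 4.13 mol
H: 6.245 g ÷ 1.008 g/mol = 6.195 mol
S: 44.155 g ÷ 32.07 g/mol = 1.377 mol
Divide by the smallest (1.377 mol S): C 3.000, H 4.500, S 1.000
Scaling by 2: C 6.00, H 9.00, S 2.00 → C6H9S2
Empirical-formula mass = 145.27 g/mol
n = 290 / 145.27 = 2.00 ≈ 2
Molecular formula = (C6H9S2)×2 = C12H18S4

C12H18S4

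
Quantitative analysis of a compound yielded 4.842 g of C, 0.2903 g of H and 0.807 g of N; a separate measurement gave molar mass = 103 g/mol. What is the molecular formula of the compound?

Moles — C: 4.842 / 12.01 = 0.4032 mol; H: 0.2903 / 1.008 = 0.288 mol; N: 0.807 / 14.01 = 0.0576 mol
Smallest is N at 0.0576 mol; normalising gives C 6.999, H 5.000, N 1.000
≈ 7:5:1 → C7H5N
Empirical-formula mass = 103.12 g/mol
n = 103 / 103.12 = 1.00 ≈ 1
Molecular formula = empirical formula = C7H5N

C7H5N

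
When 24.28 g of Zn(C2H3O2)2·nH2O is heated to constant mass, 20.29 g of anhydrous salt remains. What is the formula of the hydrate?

Zn(C2H3O2)2·2H2O

Mass of water lost = 24.28 − 20.29 = 3.99 g → 3.99 / 18.02 = 0.2214 mol H2O
Molar mass of Zn(C2H3O2)2 = 183.47 g/mol → mol Zn(C2H3O2)2 = 20.29 / 183.47 = 0.1106
n = 0.2214 / 0.1106 = 2.00 ≈ 2 → Zn(C2H3O2)2·2H2O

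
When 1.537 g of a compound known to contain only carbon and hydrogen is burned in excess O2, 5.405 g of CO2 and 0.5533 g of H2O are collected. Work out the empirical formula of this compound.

C2H

mol C = 5.405 / 44.01 = 0.1228; mass C = 0.1228 × 12.01 = 1.475 g
mol H = 2 × (0.5533 / 18.02) = 0.06141; mass H = 0.06141 × 1.008 = 0.06190 g
Divide by the smallest (0.06141 mol H): C 2.000, H 1.000
→ C2H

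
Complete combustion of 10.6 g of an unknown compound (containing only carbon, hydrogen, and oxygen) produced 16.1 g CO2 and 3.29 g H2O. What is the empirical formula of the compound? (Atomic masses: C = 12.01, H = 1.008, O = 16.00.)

CHO

mol C = 16.1 / 44.01 = 0.3658; mass C = 0.3658 × 12.01 = 4.394 g
mol H = 2 × (3.29 / 18.02) = 0.3651; mass H = 0.3651 × 1.008 = 0.3681 g
mass O = 10.6 − (4.762) = 5.838 g → mol O = 0.3649
Smallest is O at 0.3649 mol; normalising gives C 1.003, H 1.001, O 1.000
Ratio ≈ 1:1:1, so the empirical formula is CHO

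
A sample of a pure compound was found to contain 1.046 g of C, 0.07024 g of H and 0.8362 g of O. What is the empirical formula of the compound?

C5H4O3

n(C) = 1.046/12.01 = 0.08709, n(H) = 0.07024/1.008 = 0.06968, n(O) = 0.8362/16.00 = 0.05226
Ratios (÷ 0.05226): C 1.666, H 1.333, O 1.000
×3: C 5.00, H 4.00, O 3.00 → C5H4O3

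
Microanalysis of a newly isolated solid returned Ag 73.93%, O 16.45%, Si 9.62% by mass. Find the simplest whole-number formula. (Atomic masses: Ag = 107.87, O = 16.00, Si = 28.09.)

Assume 100 g: 73.93 g Ag, 16.45 g O, 9.62 g Si.
Ag: 73.93 g ÷ 107.87 g/mol = 0.6854 mol
O: 16.45 g ÷ 16.00 g/mol = 1.028 mol
Si: 9.62 g ÷ 28.09 g/mol = 0.3425 mol
Ratios (÷ 0.3425): Ag 2.001, O 3.002, Si 1.000
→ Ag2O3Si

Ag2O3Si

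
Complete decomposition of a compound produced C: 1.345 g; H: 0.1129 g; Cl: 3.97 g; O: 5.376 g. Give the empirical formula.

n(C) = 1.345/12.01 = 0.112, n(H) = 0.1129/1.008 = 0.112, n(Cl) = 3.97/35.45 = 0.112, n(O) = 5.376/16.00 = 0.336
Smallest is Cl at 0.112 mol; normalising gives C 1.000, H 1.000, Cl 1.000, O 3.000
≈ 1:1:1:3 → CHClO3

CHClO3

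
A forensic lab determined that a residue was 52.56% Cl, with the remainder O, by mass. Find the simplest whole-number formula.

ClO2

Assume 100 g: 52.56 g Cl, 47.44 g O.
n(Cl) = 52.56/35.45 = 1.483, n(O) = 47.44/16.00 = 2.965
Ratios (÷ 1.483): Cl 1.000, O 2.000
→ ClO2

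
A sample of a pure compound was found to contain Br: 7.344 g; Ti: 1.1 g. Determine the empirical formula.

Moles — Br: 7.344 / 79.90 = 0.09191 mol; Ti: 1.1 / 47.87 = 0.02298 mol
Ratios (÷ 0.02298): Br 4.000, Ti 1.000
→ Br4Ti

Br4Ti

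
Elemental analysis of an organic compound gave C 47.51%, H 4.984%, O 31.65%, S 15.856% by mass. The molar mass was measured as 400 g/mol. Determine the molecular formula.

Assume 100 g: 47.51 g C, 4.984 g H, 31.65 g O, 15.856 g S.
n(C) = 47.51/12.01 = 3.956, n(H) = 4.984/1.008 = 4.944, n(O) = 31.65/16.00 = 1.978, n(S) = 15.856/32.07 = 0.4944
Divide by the smallest (0.4944 mol S): C 8.001, H 10.001, O 4.001, S 1.000
→ C8H10O4S
Empirical-formula mass = 202.23 g/mol
n = 400 / 202.23 = 1.98 ≈ 2
Molecular formula = (C8H10O4S)×2 = C16H20O8S2

C16H20O8S2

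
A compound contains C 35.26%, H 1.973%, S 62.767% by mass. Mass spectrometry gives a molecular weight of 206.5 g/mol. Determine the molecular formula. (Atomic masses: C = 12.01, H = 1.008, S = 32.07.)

C6H4S4

Assume 100 g: 35.26 g C, 1.973 g H, 62.767 g S.
Moles — C: 35.26 / 12.01 = 2.936 mol; H: 1.973 / 1.008 = 1.957 mol; S: 62.767 / 32.07 = 1.957 mol
Smallest is S at 1.957 mol; normalising gives C 1.500, H 1.000, S 1.000
×2: C 3.00, H 2.00, S 2.00 → C3H2S2
Empirical-formula mass = 102.19 g/mol
n = 206.5 / 102.19 = 2.02 ≈ 2
Molecular formula = (C3H2S2)×2 = C6H4S4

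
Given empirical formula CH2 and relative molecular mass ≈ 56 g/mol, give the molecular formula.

C4H8

Empirical-formula mass = 14.03 g/mol
n = 56 / 14.03 = 3.99 ≈ 4
Molecular formula = (CH2)4 = C4H8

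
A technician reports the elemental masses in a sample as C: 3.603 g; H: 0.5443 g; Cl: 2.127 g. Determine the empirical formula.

C5H9Cl

n(C) = 3.603/12.01 = 0.3, n(H) = 0.5443/1.008 = 0.54, n(Cl) = 2.127/35.45 = 0.06
Smallest is Cl at 0.06 mol; normalising gives C 5.000, H 9.000, Cl 1.000
Ratio ≈ 5:9:1, so the empirical formula is C5H9Cl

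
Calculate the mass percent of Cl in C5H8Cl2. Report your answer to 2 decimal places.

Molar mass = 5(12.01) + 8(1.008) + 2(35.45) = 139.014 g/mol
Mass of Cl per mole = 2 × 35.45 = 70.900 g
% Cl = 70.900 / 139.014 × 100 = 51.00%

51.00%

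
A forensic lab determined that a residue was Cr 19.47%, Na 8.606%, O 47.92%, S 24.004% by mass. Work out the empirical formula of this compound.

CrNaO8S2

Assume 100 g: 19.47 g Cr, 8.606 g Na, 47.92 g O, 24.004 g S.
Moles — Cr: 19.47 / 52.00 = 0.3744 mol; Na: 8.606 / 22.99 = 0.3743 mol; O: 47.92 / 16.00 = 2.995 mol; S: 24.004 / 32.07 = 0.7485 mol
Divide by the smallest (0.3743 mol Na): Cr 1.000, Na 1.000, O 8.001, S 2.000
Ratio ≈ 1:1:8:2, so the empirical formula is CrNaO8S2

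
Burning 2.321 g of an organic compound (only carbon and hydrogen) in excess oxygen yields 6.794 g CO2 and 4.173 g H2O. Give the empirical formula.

mol C = 6.794 / 44.01 = 0.1544; mass C = 0.1544 × 12.01 = 1.854 g
mol H = 2 × (4.173 / 18.02) = 0.4632; mass H = 0.4632 × 1.008 = 0.4669 g
Divide by the smallest (0.1544 mol C): C 1.000, H 3.000
Ratio ≈ 1:3, so the empirical formula is CH3

CH3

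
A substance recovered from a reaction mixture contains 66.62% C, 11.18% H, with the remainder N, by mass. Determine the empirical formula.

Assume 100 g: 66.62 g C, 11.18 g H, 22.2 g N.
C: 66.62 g ÷ 12.01 g/mol = 5.547 mol
H: 11.18 g ÷ 1.008 g/mol = 11.09 mol
N: 22.2 g ÷ 14.01 g/mol = 1.585 mol
Divide by the smallest (1.585 mol N): C 3.501, H 6.999, N 1.000
Multiply by 2: C 7.00, H 14.00, N 2.00 → C7H14N2

C7H14N2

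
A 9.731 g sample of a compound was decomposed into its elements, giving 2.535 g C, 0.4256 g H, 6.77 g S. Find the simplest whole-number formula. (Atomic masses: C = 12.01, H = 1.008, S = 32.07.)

CH2S

C: 2.535 g ÷ 12.01 g/mol = 0.2111 mol
H: 0.4256 g ÷ 1.008 g/mol = 0.4222 mol
S: 6.77 g ÷ 32.07 g/mol = 0.2111 mol
Ratios (÷ 0.2111): C 1.000, H 2.000, S 1.000
≈ 1:2:1 → CH2S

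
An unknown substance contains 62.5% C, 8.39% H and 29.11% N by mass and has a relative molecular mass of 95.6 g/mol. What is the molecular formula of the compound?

Assume 100 g: 62.5 g C, 8.39 g H, 29.11 g N.
n(C) = 62.5/12.01 = 5.204, n(H) = 8.39/1.008 = 8.323, n(N) = 29.11/14.01 = 2.078
Divide by the smallest (2.078 mol N): C 2.505, H 4.006, N 1.000
Scaling by 2: C 5.01, H 8.01, N 2.00 → C5H8N2
Empirical-formula mass = 96.13 g/mol
n = 95.6 / 96.13 = 0.99 ≈ 1
Molecular formula = empirical formula = C5H8N2

C5H8N2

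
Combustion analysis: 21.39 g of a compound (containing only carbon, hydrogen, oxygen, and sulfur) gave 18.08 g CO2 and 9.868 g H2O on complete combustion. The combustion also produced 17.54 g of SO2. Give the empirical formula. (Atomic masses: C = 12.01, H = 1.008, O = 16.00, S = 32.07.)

C3H8O3S2

mol C = 18.08 / 44.01 = 0.4108; mass C = 0.4108 × 12.01 = 4.934 g
mol H = 2 × (9.868 / 18.02) = 1.095; mass H = 1.095 × 1.008 = 1.104 g
mol S = 17.54 / 64.07 = 0.2738; mass S = 8.780 g
mass O = 21.39 − (14.82) = 6.573 g → mol O = 0.4108
Ratios (÷ 0.2738): C 1.501, H 4.001, O 1.501, S 1.000
×2: C 3.00, H 8.00, O 3.00, S 2.00 → C3H8O3S2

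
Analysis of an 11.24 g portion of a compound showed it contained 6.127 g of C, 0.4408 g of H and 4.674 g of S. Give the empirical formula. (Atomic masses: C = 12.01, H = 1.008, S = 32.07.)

C: 6.127 g ÷ 12.01 g/mol = 0.5102 mol
H: 0.4408 g ÷ 1.008 g/mol = 0.4373 mol
S: 4.674 g ÷ 32.07 g/mol = 0.1457 mol
Smallest is S at 0.1457 mol; normalising gives C 3.500, H 3.000, S 1.000
Scaling by 2: C 7.00, H 6.00, S 2.00 → C7H6S2

C7H6S2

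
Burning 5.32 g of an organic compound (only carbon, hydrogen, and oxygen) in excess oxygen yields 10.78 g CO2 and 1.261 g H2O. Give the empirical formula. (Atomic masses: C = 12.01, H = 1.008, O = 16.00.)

mol C = 10.78 / 44.01 = 0.2449; mass C = 0.2449 × 12.01 = 2.942 g
mol H = 2 × (1.261 / 18.02) = 0.1400; mass H = 0.1400 × 1.008 = 0.1411 g
mass O = 5.32 − (3.083) = 2.237 g → mol O = 0.1398
Ratios (÷ 0.1398): C 1.752, H 1.001, O 1.000
Scaling by 4: C 7.01, H 4.00, O 4.00 → C7H4O4

C7H4O4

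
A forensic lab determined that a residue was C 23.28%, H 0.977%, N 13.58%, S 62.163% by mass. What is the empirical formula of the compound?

Assume 100 g: 23.28 g C, 0.977 g H, 13.58 g N, 62.163 g S.
Moles — C: 23.28 / 12.01 = 1.938 mol; H: 0.977 / 1.008 = 0.9692 mol; N: 13.58 / 14.01 = 0.9693 mol; S: 62.163 / 32.07 = 1.938 mol
Smallest is H at 0.9692 mol; normalising gives C 2.000, H 1.000, N 1.000, S 2.000
≈ 2:1:1:2 → C2HNS2

C2HNS2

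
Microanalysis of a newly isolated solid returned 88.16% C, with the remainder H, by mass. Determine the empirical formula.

Assume 100 g: 88.16 g C, 11.84 g H.
Moles — C: 88.16 / 12.01 = 7.341 mol; H: 11.84 / 1.008 = 11.75 mol
Ratios (÷ 7.341): C 1.000, H 1.600
×5: C 5.00, H 8.00 → C5H8

C5H8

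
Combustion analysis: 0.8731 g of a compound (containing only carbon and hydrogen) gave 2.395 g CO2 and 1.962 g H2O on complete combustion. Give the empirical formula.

mol C = 2.395 / 44.01 = 0.05442; mass C = 0.05442 × 12.01 = 0.6536 g
mol H = 2 × (1.962 / 18.02) = 0.2178; mass H = 0.2178 × 1.008 = 0.2195 g
Ratios (÷ 0.05442): C 1.000, H 4.001
Ratio ≈ 1:4, so the empirical formula is CH4

CH4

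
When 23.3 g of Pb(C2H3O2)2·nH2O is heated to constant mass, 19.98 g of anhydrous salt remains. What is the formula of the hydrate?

Mass of water lost = 23.3 − 19.98 = 3.32 g → 3.32 / 18.02 = 0.1842 mol H2O
Molar mass of Pb(C2H3O2)2 = 325.29 g/mol → mol Pb(C2H3O2)2 = 19.98 / 325.29 = 0.06142
n = 0.1842 / 0.06142 = 3.00 ≈ 3 → Pb(C2H3O2)2·3H2O

Pb(C2H3O2)2·3H2O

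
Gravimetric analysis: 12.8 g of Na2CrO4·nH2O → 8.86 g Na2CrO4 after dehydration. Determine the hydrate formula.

Na2CrO4·4H2O

Mass of water lost = 12.8 − 8.86 = 3.94 g → 3.94 / 18.02 = 0.2186 mol H2O
Molar mass of Na2CrO4 = 161.98 g/mol → mol Na2CrO4 = 8.86 / 161.98 = 0.0547
n = 0.2186 / 0.0547 = 4.00 ≈ 4 → Na2CrO4·4H2O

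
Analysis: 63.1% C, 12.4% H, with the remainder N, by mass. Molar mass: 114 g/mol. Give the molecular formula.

C6H14N2

Assume 100 g: 63.1 g C, 12.4 g H, 24.5 g N.
n(C) = 63.1/12.01 = 5.254, n(H) = 12.4/1.008 = 12.3, n(N) = 24.5/14.01 = 1.749
Smallest is N at 1.749 mol; normalising gives C 3.004, H 7.034, N 1.000
≈ 3:7:1 → C3H7N
Empirical-formula mass = 57.10 g/mol
n = 114 / 57.10 = 2.00 ≈ 2
Molecular formula = (C3H7N)×2 = C6H14N2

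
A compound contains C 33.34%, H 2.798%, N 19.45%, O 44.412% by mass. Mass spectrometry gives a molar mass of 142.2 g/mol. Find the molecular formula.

C4H4N2O4

Assume 100 g: 33.34 g C, 2.798 g H, 19.45 g N, 44.412 g O.
Moles — C: 33.34 / 12.01 = 2.776 mol; H: 2.798 / 1.008 = 2.776 mol; N: 19.45 / 14.01 = 1.388 mol; O: 44.412 / 16.00 = 2.776 mol
Divide by the smallest (1.388 mol N): C 2.000, H 1.999, N 1.000, O 1.999
→ C2H2NO2
Empirical-formula mass = 72.05 g/mol
n = 142.2 / 72.05 = 1.97 ≈ 2
Molecular formula = (C2H2NO2)×2 = C4H4N2O4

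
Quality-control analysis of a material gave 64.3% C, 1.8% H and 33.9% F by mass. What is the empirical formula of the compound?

Assume 100 g: 64.3 g C, 1.8 g H, 33.9 g F.
Moles — C: 64.3 / 12.01 = 5.354 mol; H: 1.8 / 1.008 = 1.786 mol; F: 33.9 / 19.00 = 1.784 mol
Ratios (÷ 1.784): C 3.001, H 1.001, F 1.000
≈ 3:1:1 → C3HF

C3HF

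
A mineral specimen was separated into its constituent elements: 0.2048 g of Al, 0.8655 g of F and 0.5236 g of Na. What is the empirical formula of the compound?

n(Al) = 0.2048/26.98 = 0.007591, n(F) = 0.8655/19.00 = 0.04555, n(Na) = 0.5236/22.99 = 0.02278
Ratios (÷ 0.007591): Al 1.000, F 6.001, Na 3.000
Ratio ≈ 1:6:3, so the empirical formula is AlF6Na3

AlF6Na3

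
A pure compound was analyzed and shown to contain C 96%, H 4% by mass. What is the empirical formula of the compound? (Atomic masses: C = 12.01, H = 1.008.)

Assume 100 g: 96 g C, 4 g H.
C: 96 g ÷ 12.01 g/mol = 7.993 mol
H: 4 g ÷ 1.008 g/mol = 3.968 mol
Ratios (÷ 3.968): C 2.014, H 1.000
Ratio ≈ 2:1, so the empirical formula is C2H

C2H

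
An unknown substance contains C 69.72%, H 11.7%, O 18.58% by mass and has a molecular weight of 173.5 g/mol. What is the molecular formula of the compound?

Assume 100 g: 69.72 g C, 11.7 g H, 18.58 g O.
n(C) = 69.72/12.01 = 5.805, n(H) = 11.7/1.008 = 11.61, n(O) = 18.58/16.00 = 1.161
Ratios (÷ 1.161): C 4.999, H 9.995, O 1.000
≈ 5:10:1 → C5H10O
Empirical-formula mass = 86.13 g/mol
n = 173.5 / 86.13 = 2.01 ≈ 2
Molecular formula = (C5H10O)×2 = C10H20O2

C10H20O2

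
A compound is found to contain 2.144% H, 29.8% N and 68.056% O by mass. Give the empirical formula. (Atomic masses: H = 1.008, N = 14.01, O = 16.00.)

Assume 100 g: 2.144 g H, 29.8 g N, 68.056 g O.
H: 2.144 g ÷ 1.008 g/mol = 2.127 mol
N: 29.8 g ÷ 14.01 g/mol = 2.127 mol
O: 68.056 g ÷ 16.00 g/mol = 4.253 mol
Ratios (÷ 2.127): H 1.000, N 1.000, O 2.000
≈ 1:1:2 → HNO2

HNO2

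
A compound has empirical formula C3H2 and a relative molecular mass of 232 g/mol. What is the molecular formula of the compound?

C18H12

Empirical-formula mass = 38.05 g/mol
n = 232 / 38.05 = 6.10 ≈ 6
Molecular formula = (C3H2)6 = C18H12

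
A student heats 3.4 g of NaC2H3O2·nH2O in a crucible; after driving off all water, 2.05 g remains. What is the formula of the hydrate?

Mass of water lost = 3.4 − 2.05 = 1.35 g → 1.35 / 18.02 = 0.07492 mol H2O
Molar mass of NaC2H3O2 = 82.03 g/mol → mol NaC2H3O2 = 2.05 / 82.03 = 0.02499
n = 0.07492 / 0.02499 = 3.00 ≈ 3 → NaC2H3O2·3H2O

NaC2H3O2·3H2O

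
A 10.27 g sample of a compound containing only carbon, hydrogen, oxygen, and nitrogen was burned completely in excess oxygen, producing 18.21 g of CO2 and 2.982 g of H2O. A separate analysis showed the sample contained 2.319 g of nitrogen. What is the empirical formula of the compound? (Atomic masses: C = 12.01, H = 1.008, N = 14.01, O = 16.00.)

C5H4N2O2

mol C = 18.21 / 44.01 = 0.4138; mass C = 0.4138 × 12.01 = 4.969 g
mol H = 2 × (2.982 / 18.02) = 0.3310; mass H = 0.3310 × 1.008 = 0.3336 g
mol N = 2.319 / 14.01 = 0.1655
mass O = 10.27 − (7.622) = 2.648 g → mol O = 0.1655
Ratios (÷ 0.1655): C 2.500, H 2.000, N 1.000, O 1.000
×2: C 5.00, H 4.00, N 2.00, O 2.00 → C5H4N2O2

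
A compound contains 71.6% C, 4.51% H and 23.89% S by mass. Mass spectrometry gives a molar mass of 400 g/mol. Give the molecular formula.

C24H18S3

Assume 100 g: 71.6 g C, 4.51 g H, 23.89 g S.
Moles — C: 71.6 / 12.01 = 5.962 mol; H: 4.51 / 1.008 = 4.474 mol; S: 23.89 / 32.07 = 0.7449 mol
Smallest is S at 0.7449 mol; normalising gives C 8.003, H 6.006, S 1.000
→ C8H6S
Empirical-formula mass = 134.20 g/mol
n = 400 / 134.20 = 2.98 ≈ 3
Molecular formula = (C8H6S)×3 = C24H18S3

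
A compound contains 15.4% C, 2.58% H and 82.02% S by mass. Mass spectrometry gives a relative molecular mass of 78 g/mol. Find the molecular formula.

CH2S2

Assume 100 g: 15.4 g C, 2.58 g H, 82.02 g S.
Moles — C: 15.4 / 12.01 = 1.282 mol; H: 2.58 / 1.008 = 2.56 mol; S: 82.02 / 32.07 = 2.558 mol
Ratios (÷ 1.282): C 1.000, H 1.996, S 1.995
Ratio ≈ 1:2:2, so the empirical formula is CH2S2
Empirical-formula mass = 78.17 g/mol
n = 78 / 78.17 = 1.00 ≈ 1
Molecular formula = empirical formula = CH2S2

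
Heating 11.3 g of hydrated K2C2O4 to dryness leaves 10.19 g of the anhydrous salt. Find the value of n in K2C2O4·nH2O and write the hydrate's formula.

Mass of water lost = 11.3 − 10.19 = 1.11 g → 1.11 / 18.02 = 0.0616 mol H2O
Molar mass of K2C2O4 = 166.22 g/mol → mol K2C2O4 = 10.19 / 166.22 = 0.0613
n = 0.0616 / 0.0613 = 1.00 ≈ 1 → K2C2O4·H2O

K2C2O4·H2O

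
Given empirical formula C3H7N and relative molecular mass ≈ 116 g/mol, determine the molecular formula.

Empirical-formula mass = 57.10 g/mol
n = 116 / 57.10 = 2.03 ≈ 2
Molecular formula = (C3H7N)2 = C6H14N2

C6H14N2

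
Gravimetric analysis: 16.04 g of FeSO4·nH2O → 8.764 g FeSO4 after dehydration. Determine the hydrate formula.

FeSO4·7H2O

Mass of water lost = 16.04 − 8.764 = 7.276 g → 7.276 / 18.02 = 0.4038 mol H2O
Molar mass of FeSO4 = 151.92 g/mol → mol FeSO4 = 8.764 / 151.92 = 0.05769
n = 0.4038 / 0.05769 = 7.00 ≈ 7 → FeSO4·7H2O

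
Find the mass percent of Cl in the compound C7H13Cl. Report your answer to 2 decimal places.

Molar mass = 7(12.01) + 13(1.008) + 1(35.45) = 132.624 g/mol
Mass of Cl per mole = 1 × 35.45 = 35.450 g
% Cl = 35.450 / 132.624 × 100 = 26.73%

26.73%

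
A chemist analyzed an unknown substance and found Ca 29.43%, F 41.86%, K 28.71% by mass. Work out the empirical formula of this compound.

Assume 100 g: 29.43 g Ca, 41.86 g F, 28.71 g K.
Moles — Ca: 29.43 / 40.08 = 0.7343 mol; F: 41.86 / 19.00 = 2.203 mol; K: 28.71 / 39.10 = 0.7343 mol
Smallest is K at 0.7343 mol; normalising gives Ca 1.000, F 3.000, K 1.000
≈ 1:3:1 → CaF3K

CaF3K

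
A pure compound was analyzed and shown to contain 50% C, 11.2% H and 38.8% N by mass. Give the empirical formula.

C3H8N2

Assume 100 g: 50 g C, 11.2 g H, 38.8 g N.
n(C) = 50/12.01 = 4.163, n(H) = 11.2/1.008 = 11.11, n(N) = 38.8/14.01 = 2.769
Smallest is N at 2.769 mol; normalising gives C 1.503, H 4.012, N 1.000
Multiply by 2: C 3.01, H 8.02, N 2.00 → C3H8N2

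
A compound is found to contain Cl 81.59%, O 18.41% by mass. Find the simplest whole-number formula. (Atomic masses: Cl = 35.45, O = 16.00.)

Assume 100 g: 81.59 g Cl, 18.41 g O.
n(Cl) = 81.59/35.45 = 2.302, n(O) = 18.41/16.00 = 1.151
Divide by the smallest (1.151 mol O): Cl 2.000, O 1.000
→ Cl2O

Cl2O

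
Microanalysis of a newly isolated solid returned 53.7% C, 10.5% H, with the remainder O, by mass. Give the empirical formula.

C6H14O3

Assume 100 g: 53.7 g C, 10.5 g H, 35.8 g O.
C: 53.7 g ÷ 12.01 g/mol = 4.471 mol
H: 10.5 g ÷ 1.008 g/mol = 10.42 mol
O: 35.8 g ÷ 16.00 g/mol = 2.237 mol
Smallest is O at 2.237 mol; normalising gives C 1.998, H 4.655, O 1.000
×3: C 6.00, H 13.97, O 3.00 → C6H14O3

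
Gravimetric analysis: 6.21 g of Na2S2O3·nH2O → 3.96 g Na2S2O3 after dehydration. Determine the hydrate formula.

Mass of water lost = 6.21 − 3.96 = 2.25 g → 2.25 / 18.02 = 0.1249 mol H2O
Molar mass of Na2S2O3 = 158.12 g/mol → mol Na2S2O3 = 3.96 / 158.12 = 0.02504
n = 0.1249 / 0.02504 = 4.99 ≈ 5 → Na2S2O3·5H2O

Na2S2O3·5H2O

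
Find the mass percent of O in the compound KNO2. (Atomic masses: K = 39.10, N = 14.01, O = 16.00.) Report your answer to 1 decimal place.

37.6%

Molar mass = 1(39.10) + 1(14.01) + 2(16.00) = 85.110 g/mol
Mass of O per mole = 2 × 16.00 = 32.000 g
% O = 32.000 / 85.110 × 100 = 37.6%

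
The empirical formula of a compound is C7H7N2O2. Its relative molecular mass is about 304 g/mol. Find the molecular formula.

Empirical-formula mass = 151.15 g/mol
n = 304 / 151.15 = 2.01 ≈ 2
Molecular formula = (C7H7N2O2)2 = C14H14N4O4

C14H14N4O4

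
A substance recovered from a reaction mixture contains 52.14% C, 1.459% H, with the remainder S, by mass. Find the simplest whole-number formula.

Assume 100 g: 52.14 g C, 1.459 g H, 46.401 g S.
C: 52.14 g ÷ 12.01 g/mol = 4.341 mol
H: 1.459 g ÷ 1.008 g/mol = 1.447 mol
S: 46.401 g ÷ 32.07 g/mol = 1.447 mol
Divide by the smallest (1.447 mol S): C 3.001, H 1.000, S 1.000
≈ 3:1:1 → C3HS

C3HS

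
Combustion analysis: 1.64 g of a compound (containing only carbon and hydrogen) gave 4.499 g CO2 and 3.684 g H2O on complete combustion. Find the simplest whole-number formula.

mol C = 4.499 / 44.01 = 0.1022; mass C = 0.1022 × 12.01 = 1.228 g
mol H = 2 × (3.684 / 18.02) = 0.4089; mass H = 0.4089 × 1.008 = 0.4122 g
Divide by the smallest (0.1022 mol C): C 1.000, H 4.000
Ratio ≈ 1:4, so the empirical formula is CH4

CH4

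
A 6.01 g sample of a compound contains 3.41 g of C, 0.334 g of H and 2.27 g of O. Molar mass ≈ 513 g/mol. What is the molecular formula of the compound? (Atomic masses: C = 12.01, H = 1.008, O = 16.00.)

C24H28O12

C: 3.41 g ÷ 12.01 g/mol = 0.2839 mol
H: 0.334 g ÷ 1.008 g/mol = 0.3313 mol
O: 2.27 g ÷ 16.00 g/mol = 0.1419 mol
Divide by the smallest (0.1419 mol O): C 2.001, H 2.336, O 1.000
Multiply by 3: C 6.00, H 7.01, O 3.00 → C6H7O3
Empirical-formula mass = 127.12 g/mol
n = 513 / 127.12 = 4.04 ≈ 4
Molecular formula = (C6H7O3)×4 = C24H28O12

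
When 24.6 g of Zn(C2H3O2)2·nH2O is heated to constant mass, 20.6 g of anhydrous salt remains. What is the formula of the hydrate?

Mass of water lost = 24.6 − 20.6 = 4 g → 4 / 18.02 = 0.222 mol H2O
Molar mass of Zn(C2H3O2)2 = 183.47 g/mol → mol Zn(C2H3O2)2 = 20.6 / 183.47 = 0.1123
n = 0.222 / 0.1123 = 1.98 ≈ 2 → Zn(C2H3O2)2·2H2O

Zn(C2H3O2)2·2H2O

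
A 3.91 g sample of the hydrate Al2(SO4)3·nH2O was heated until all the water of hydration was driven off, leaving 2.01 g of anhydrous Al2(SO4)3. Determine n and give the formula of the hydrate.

Al2(SO4)3·18H2O

Mass of water lost = 3.91 − 2.01 = 1.9 g → 1.9 / 18.02 = 0.1054 mol H2O
Molar mass of Al2(SO4)3 = 342.17 g/mol → mol Al2(SO4)3 = 2.01 / 342.17 = 0.005874
n = 0.1054 / 0.005874 = 17.95 ≈ 18 → Al2(SO4)3·18H2O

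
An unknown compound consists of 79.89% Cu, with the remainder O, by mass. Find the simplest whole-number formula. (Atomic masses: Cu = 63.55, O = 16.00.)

Assume 100 g: 79.89 g Cu, 20.11 g O.
Cu: 79.89 g ÷ 63.55 g/mol = 1.257 mol
O: 20.11 g ÷ 16.00 g/mol = 1.257 mol
Ratios (÷ 1.257): Cu 1.000, O 1.000
→ CuO

CuO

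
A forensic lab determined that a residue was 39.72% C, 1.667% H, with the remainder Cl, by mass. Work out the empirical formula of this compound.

C2HCl

Assume 100 g: 39.72 g C, 1.667 g H, 58.613 g Cl.
C: 39.72 g ÷ 12.01 g/mol = 3.307 mol
H: 1.667 g ÷ 1.008 g/mol = 1.654 mol
Cl: 58.613 g ÷ 35.45 g/mol = 1.653 mol
Divide by the smallest (1.653 mol Cl): C 2.000, H 1.000, Cl 1.000
→ C2HCl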